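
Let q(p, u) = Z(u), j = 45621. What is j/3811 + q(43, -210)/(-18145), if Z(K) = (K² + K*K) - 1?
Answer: 13288288/1868935 ≈ 7.1101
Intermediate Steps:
Z(K) = -1 + 2*K² (Z(K) = (K² + K²) - 1 = 2*K² - 1 = -1 + 2*K²)
q(p, u) = -1 + 2*u²
j/3811 + q(43, -210)/(-18145) = 45621/3811 + (-1 + 2*(-210)²)/(-18145) = 45621*(1/3811) + (-1 + 2*44100)*(-1/18145) = 1233/103 + (-1 + 88200)*(-1/18145) = 1233/103 + 88199*(-1/18145) = 1233/103 - 88199/18145 = 13288288/1868935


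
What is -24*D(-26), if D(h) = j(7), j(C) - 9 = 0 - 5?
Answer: -96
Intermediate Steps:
j(C) = 4 (j(C) = 9 + (0 - 5) = 9 - 5 = 4)
D(h) = 4
-24*D(-26) = -24*4 = -96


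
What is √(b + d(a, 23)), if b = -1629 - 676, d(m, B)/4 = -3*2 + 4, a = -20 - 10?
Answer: 3*I*√257 ≈ 48.094*I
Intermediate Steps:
a = -30
d(m, B) = -8 (d(m, B) = 4*(-3*2 + 4) = 4*(-6 + 4) = 4*(-2) = -8)
b = -2305
√(b + d(a, 23)) = √(-2305 - 8) = √(-2313) = 3*I*√257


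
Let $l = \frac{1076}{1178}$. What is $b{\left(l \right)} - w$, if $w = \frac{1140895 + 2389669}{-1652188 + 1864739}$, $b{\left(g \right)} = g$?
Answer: $- \frac{1965149758}{125192539} \approx -15.697$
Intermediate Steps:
$l = \frac{538}{589}$ ($l = 1076 \cdot \frac{1}{1178} = \frac{538}{589} \approx 0.91341$)
$w = \frac{3530564}{212551} \approx 16.61$
$b{\left(l \right)} - w = \frac{538}{589} - \frac{3530564}{212551} = - \frac{1965149758}{125192539}$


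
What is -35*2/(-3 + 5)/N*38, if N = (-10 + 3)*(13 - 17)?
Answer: -95/2 ≈ -47.500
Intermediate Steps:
N = 28 (N = -7*(-4) = 28)
-35*2/(-3 + 5)/N*38 = -35*2/(-3 + 5)/28*38 = -35*2/2/28*38 = -35*2*(1/2)/28*38 = -35/28*38 = -35*1/28*38 = -5/4*38 = -95/2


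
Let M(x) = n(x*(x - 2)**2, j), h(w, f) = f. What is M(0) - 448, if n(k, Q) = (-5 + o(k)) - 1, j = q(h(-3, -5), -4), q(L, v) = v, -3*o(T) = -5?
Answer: -1357/3 ≈ -452.33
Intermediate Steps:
o(T) = 5/3 (o(T) = -1/3*(-5) = 5/3)
j = -4
n(k, Q) = -13/3 (n(k, Q) = (-5 + 5/3) - 1 = -10/3 - 1 = -13/3)
M(x) = -13/3
M(0) - 448 = -13/3 - 448 = -1357/3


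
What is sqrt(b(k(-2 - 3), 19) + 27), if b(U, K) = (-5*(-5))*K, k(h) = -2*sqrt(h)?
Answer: sqrt(502) ≈ 22.405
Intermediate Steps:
b(U, K) = 25*K
sqrt(b(k(-2 - 3), 19) + 27) = sqrt(25*19 + 27) = sqrt(475 + 27) = sqrt(502)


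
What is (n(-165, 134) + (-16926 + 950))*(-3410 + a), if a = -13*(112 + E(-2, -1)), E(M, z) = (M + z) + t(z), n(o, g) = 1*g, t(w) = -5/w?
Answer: 77499064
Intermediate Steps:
n(o, g) = g
E(M, z) = M + z - 5/z (E(M, z) = (M + z) - 5/z = M + z - 5/z)
a = -1482 (a = -13*(112 + (-2 - 1 - 5/(-1))) = -13*(112 + (-2 - 1 - 5*(-1))) = -13*(112 + (-2 - 1 + 5)) = -13*(112 + 2) = -13*114 = -1482)
(n(-165, 134) + (-16926 + 950))*(-3410 + a) = (134 + (-16926 + 950))*(-3410 - 1482) = (134 - 15976)*(-4892) = -15842*(-4892) = 77499064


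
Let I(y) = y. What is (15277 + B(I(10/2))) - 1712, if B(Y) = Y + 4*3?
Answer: 13582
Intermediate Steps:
B(Y) = 12 + Y (B(Y) = Y + 12 = 12 + Y)
(15277 + B(I(10/2))) - 1712 = (15277 + (12 + 10/2)) - 1712 = (15277 + (12 + 10*(½))) - 1712 = (15277 + (12 + 5)) - 1712 = (15277 + 17) - 1712 = 15294 - 1712 = 13582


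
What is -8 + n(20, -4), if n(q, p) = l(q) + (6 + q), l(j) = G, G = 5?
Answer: 23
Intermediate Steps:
l(j) = 5
n(q, p) = 11 + q (n(q, p) = 5 + (6 + q) = 11 + q)
-8 + n(20, -4) = -8 + (11 + 20) = -8 + 31 = 23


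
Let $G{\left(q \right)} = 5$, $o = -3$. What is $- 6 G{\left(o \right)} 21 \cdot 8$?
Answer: $-5040$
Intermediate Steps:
$- 6 G{\left(o \right)} 21 \cdot 8 = \left(-6\right) 5 \cdot 21 \cdot 8 = \left(-30\right) 21 \cdot 8 = \left(-630\right) 8 = -5040$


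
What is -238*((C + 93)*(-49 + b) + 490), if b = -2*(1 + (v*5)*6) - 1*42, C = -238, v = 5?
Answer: -13679050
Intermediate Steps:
b = -344 (b = -2*(1 + (5*5)*6) - 1*42 = -2*(1 + 25*6) - 42 = -2*(1 + 150) - 42 = -2*151 - 42 = -302 - 42 = -344)
-238*((C + 93)*(-49 + b) + 490) = -238*((-238 + 93)*(-49 - 344) + 490) = -238*(-145*(-393) + 490) = -238*(56985 + 490) = -238*57475 = -13679050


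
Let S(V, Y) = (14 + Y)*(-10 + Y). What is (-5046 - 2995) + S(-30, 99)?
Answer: 2016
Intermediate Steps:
S(V, Y) = (-10 + Y)*(14 + Y)
(-5046 - 2995) + S(-30, 99) = (-5046 - 2995) + (-140 + 99**2 + 4*99) = -8041 + (-140 + 9801 + 396) = -8041 + 10057 = 2016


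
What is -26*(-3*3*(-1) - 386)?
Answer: 9802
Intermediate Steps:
-26*(-3*3*(-1) - 386) = -26*(-9*(-1) - 386) = -26*(9 - 386) = -26*(-377) = 9802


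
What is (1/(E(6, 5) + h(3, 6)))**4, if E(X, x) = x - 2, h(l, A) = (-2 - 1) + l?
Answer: 1/81 ≈ 0.012346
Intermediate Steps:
h(l, A) = -3 + l
E(X, x) = -2 + x
(1/(E(6, 5) + h(3, 6)))**4 = (1/((-2 + 5) + (-3 + 3)))**4 = (1/(3 + 0))**4 = (1/3)**4 = 1/81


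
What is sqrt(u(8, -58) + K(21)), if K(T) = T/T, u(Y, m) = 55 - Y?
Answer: 4*sqrt(3) ≈ 6.9282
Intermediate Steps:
K(T) = 1
sqrt(u(8, -58) + K(21)) = sqrt((55 - 1*8) + 1) = sqrt((55 - 8) + 1) = sqrt(47 + 1) = sqrt(48) = 4*sqrt(3)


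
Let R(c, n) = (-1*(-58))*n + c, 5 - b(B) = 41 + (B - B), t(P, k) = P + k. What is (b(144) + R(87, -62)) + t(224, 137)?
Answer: -3184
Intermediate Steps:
b(B) = -36 (b(B) = 5 - (41 + (B - B)) = 5 - (41 + 0) = 5 - 1*41 = 5 - 41 = -36)
R(c, n) = c + 58*n (R(c, n) = 58*n + c = c + 58*n)
(b(144) + R(87, -62)) + t(224, 137) = (-36 + (87 + 58*(-62))) + (224 + 137) = (-36 + (87 - 3596)) + 361 = (-36 - 3509) + 361 = -3545 + 361 = -3184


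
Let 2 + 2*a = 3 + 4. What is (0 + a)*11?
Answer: 55/2 ≈ 27.500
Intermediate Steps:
a = 5/2 (a = -1 + (3 + 4)/2 = -1 + (1/2)*7 = -1 + 7/2 = 5/2 ≈ 2.5000)
(0 + a)*11 = (0 + 5/2)*11 = (5/2)*11 = 55/2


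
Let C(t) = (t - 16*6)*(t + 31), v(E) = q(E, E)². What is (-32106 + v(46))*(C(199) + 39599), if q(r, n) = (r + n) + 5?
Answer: -1436470433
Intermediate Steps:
q(r, n) = 5 + n + r (q(r, n) = (n + r) + 5 = 5 + n + r)
v(E) = (5 + 2*E)² (v(E) = (5 + E + E)² = (5 + 2*E)²)
C(t) = (-96 + t)*(31 + t) (C(t) = (t - 96)*(31 + t) = (-96 + t)*(31 + t))
(-32106 + v(46))*(C(199) + 39599) = (-32106 + (5 + 2*46)²)*((-2976 + 199² - 65*199) + 39599) = (-32106 + (5 + 92)²)*((-2976 + 39601 - 12935) + 39599) = (-32106 + 97²)*(23690 + 39599) = (-32106 + 9409)*63289 = -22697*63289 = -1436470433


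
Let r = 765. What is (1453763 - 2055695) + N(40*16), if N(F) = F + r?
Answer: -600527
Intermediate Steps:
N(F) = 765 + F (N(F) = F + 765 = 765 + F)
(1453763 - 2055695) + N(40*16) = (1453763 - 2055695) + (765 + 40*16) = -601932 + (765 + 640) = -601932 + 1405 = -600527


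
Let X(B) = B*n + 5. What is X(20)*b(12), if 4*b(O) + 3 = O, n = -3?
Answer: -495/4 ≈ -123.75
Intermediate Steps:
b(O) = -¾ + O/4
X(B) = 5 - 3*B (X(B) = B*(-3) + 5 = -3*B + 5 = 5 - 3*B)
X(20)*b(12) = (5 - 3*20)*(-¾ + (¼)*12) = (5 - 60)*(-¾ + 3) = -55*9/4 = -495/4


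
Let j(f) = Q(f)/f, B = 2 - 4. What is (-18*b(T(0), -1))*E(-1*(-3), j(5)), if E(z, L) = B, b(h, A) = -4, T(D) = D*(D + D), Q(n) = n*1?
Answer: -144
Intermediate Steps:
Q(n) = n
T(D) = 2*D**2 (T(D) = D*(2*D) = 2*D**2)
B = -2
j(f) = 1 (j(f) = f/f = 1)
E(z, L) = -2
(-18*b(T(0), -1))*E(-1*(-3), j(5)) = -18*(-4)*(-2) = 72*(-2) = -144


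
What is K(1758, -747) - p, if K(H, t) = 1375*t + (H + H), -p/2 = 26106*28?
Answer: 438327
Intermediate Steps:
p = -1461936 (p = -52212*28 = -2*730968 = -1461936)
K(H, t) = 2*H + 1375*t (K(H, t) = 1375*t + 2*H = 2*H + 1375*t)
K(1758, -747) - p = (2*1758 + 1375*(-747)) - 1*(-1461936) = (3516 - 1027125) + 1461936 = -1023609 + 1461936 = 438327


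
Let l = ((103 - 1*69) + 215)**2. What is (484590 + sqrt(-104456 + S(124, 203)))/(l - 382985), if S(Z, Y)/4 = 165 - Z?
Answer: -242295/160492 - 3*I*sqrt(2897)/160492 ≈ -1.5097 - 0.0010061*I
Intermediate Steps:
l = 62001 (l = ((103 - 69) + 215)**2 = (34 + 215)**2 = 249**2 = 62001)
S(Z, Y) = 660 - 4*Z (S(Z, Y) = 4*(165 - Z) = 660 - 4*Z)
(484590 + sqrt(-104456 + S(124, 203)))/(l - 382985) = (484590 + sqrt(-104456 + (660 - 4*124)))/(62001 - 382985) = (484590 + sqrt(-104456 + (660 - 496)))/(-320984) = (484590 + sqrt(-104456 + 164))*(-1/320984) = (484590 + sqrt(-104292))*(-1/320984) = (484590 + 6*I*sqrt(2897))*(-1/320984) = -242295/160492 - 3*I*sqrt(2897)/160492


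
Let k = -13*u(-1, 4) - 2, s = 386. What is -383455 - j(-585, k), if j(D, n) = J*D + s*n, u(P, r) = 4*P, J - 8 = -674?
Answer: -792365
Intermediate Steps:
J = -666 (J = 8 - 674 = -666)
k = 50 (k = -52*(-1) - 2 = -13*(-4) - 2 = 52 - 2 = 50)
j(D, n) = -666*D + 386*n
-383455 - j(-585, k) = -383455 - (-666*(-585) + 386*50) = -383455 - (389610 + 19300) = -383455 - 1*408910 = -383455 - 408910 = -792365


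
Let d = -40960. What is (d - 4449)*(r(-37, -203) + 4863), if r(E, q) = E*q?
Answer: -561890966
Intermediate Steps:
(d - 4449)*(r(-37, -203) + 4863) = (-40960 - 4449)*(-37*(-203) + 4863) = -45409*(7511 + 4863) = -45409*12374 = -561890966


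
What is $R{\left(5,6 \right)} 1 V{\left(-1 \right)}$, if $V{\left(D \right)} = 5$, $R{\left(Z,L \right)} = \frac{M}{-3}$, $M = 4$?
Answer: $- \frac{20}{3} \approx -6.6667$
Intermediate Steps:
$R{\left(Z,L \right)} = - \frac{4}{3}$ ($R{\left(Z,L \right)} = \frac{4}{-3} = 4 \left(- \frac{1}{3}\right) = - \frac{4}{3}$)
$R{\left(5,6 \right)} 1 V{\left(-1 \right)} = \left(- \frac{4}{3}\right) 1 \cdot 5 = \left(- \frac{4}{3}\right) 5 = - \frac{20}{3}$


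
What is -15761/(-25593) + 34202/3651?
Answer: 310958399/31146681 ≈ 9.9837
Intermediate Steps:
-15761/(-25593) + 34202/3651 = -15761*(-1/25593) + 34202*(1/3651) = 15761/25593 + 34202/3651 = 310958399/31146681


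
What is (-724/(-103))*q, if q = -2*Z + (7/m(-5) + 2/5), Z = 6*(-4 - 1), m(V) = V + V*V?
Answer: 43983/103 ≈ 427.02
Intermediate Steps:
m(V) = V + V**2
Z = -30 (Z = 6*(-5) = -30)
q = 243/4 (q = -2*(-30) + (7/((-5*(1 - 5))) + 2/5) = 60 + (7/((-5*(-4))) + 2*(1/5)) = 60 + (7/20 + 2/5) = 60 + 3/4 = 243/4 ≈ 60.750)
(-724/(-103))*q = -724/(-103)*(243/4) = -724*(-1/103)*(243/4) = (724/103)*(243/4) = 43983/103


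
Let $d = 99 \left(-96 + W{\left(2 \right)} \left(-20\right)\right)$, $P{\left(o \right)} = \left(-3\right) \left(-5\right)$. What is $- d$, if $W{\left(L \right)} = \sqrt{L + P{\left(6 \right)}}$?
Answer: $9504 + 1980 \sqrt{17} \approx 17668.0$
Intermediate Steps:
$P{\left(o \right)} = 15$
$W{\left(L \right)} = \sqrt{15 + L}$ ($W{\left(L \right)} = \sqrt{L + 15} = \sqrt{15 + L}$)
$d = -9504 - 1980 \sqrt{17}$ ($d = 99 \left(-96 + \sqrt{15 + 2} \left(-20\right)\right) = 99 \left(-96 + \sqrt{17} \left(-20\right)\right) = 99 \left(-96 - 20 \sqrt{17}\right) = -9504 - 1980 \sqrt{17} \approx -17668.0$)
$- d = - (-9504 - 1980 \sqrt{17}) = 9504 + 1980 \sqrt{17}$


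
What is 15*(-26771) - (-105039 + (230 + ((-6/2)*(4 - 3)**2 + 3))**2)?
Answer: -349426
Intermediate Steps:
15*(-26771) - (-105039 + (230 + ((-6/2)*(4 - 3)**2 + 3))**2) = -401565 - (-105039 + (230 + (-6*1/2*1**2 + 3))**2) = -401565 - (-105039 + (230 + (-3*1 + 3))**2) = -401565 - (-105039 + (230 + (-3 + 3))**2) = -401565 - (-105039 + (230 + 0)**2) = -401565 - (-105039 + 230**2) = -401565 - (-105039 + 52900) = -401565 - 1*(-52139) = -401565 + 52139 = -349426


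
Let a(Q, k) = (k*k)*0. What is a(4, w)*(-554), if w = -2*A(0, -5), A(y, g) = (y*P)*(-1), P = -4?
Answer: 0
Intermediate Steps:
A(y, g) = 4*y (A(y, g) = (y*(-4))*(-1) = -4*y*(-1) = 4*y)
w = 0 (w = -8*0 = -2*0 = 0)
a(Q, k) = 0 (a(Q, k) = k²*0 = 0)
a(4, w)*(-554) = 0*(-554) = 0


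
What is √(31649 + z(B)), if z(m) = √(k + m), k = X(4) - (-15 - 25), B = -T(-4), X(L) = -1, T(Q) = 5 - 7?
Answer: √(31649 + √41) ≈ 177.92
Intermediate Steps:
T(Q) = -2
B = 2 (B = -1*(-2) = 2)
k = 39 (k = -1 - (-15 - 25) = -1 - 1*(-40) = -1 + 40 = 39)
z(m) = √(39 + m)
√(31649 + z(B)) = √(31649 + √(39 + 2)) = √(31649 + √41)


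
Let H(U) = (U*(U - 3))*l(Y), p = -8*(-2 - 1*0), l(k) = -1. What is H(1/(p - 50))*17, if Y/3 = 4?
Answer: -103/68 ≈ -1.5147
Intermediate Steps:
Y = 12 (Y = 3*4 = 12)
p = 16 (p = -8*(-2 + 0) = -8*(-2) = 16)
H(U) = -U*(-3 + U) (H(U) = (U*(U - 3))*(-1) = (U*(-3 + U))*(-1) = -U*(-3 + U))
H(1/(p - 50))*17 = ((3 - 1/(16 - 50))/(16 - 50))*17 = ((3 - 1/(-34))/(-34))*17 = -(3 - 1*(-1/34))/34*17 = -(3 + 1/34)/34*17 = -1/34*103/34*17 = -103/1156*17 = -103/68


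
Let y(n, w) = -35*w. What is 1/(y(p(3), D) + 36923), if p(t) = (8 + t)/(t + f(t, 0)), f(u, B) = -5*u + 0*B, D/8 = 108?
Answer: 1/6683 ≈ 0.00014963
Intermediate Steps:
D = 864 (D = 8*108 = 864)
f(u, B) = -5*u (f(u, B) = -5*u + 0 = -5*u)
p(t) = -(8 + t)/(4*t) (p(t) = (8 + t)/(t - 5*t) = (8 + t)/((-4*t)) = (8 + t)*(-1/(4*t)) = -(8 + t)/(4*t))
1/(y(p(3), D) + 36923) = 1/(-35*864 + 36923) = 1/(-30240 + 36923) = 1/6683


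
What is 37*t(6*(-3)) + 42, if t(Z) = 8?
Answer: 338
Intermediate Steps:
37*t(6*(-3)) + 42 = 37*8 + 42 = 296 + 42 = 338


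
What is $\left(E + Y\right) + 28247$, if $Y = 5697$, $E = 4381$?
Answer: $38325$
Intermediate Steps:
$\left(E + Y\right) + 28247 = \left(4381 + 5697\right) + 28247 = 10078 + 28247 = 38325$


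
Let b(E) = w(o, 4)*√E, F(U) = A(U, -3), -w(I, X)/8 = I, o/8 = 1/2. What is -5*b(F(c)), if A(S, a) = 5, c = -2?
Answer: 160*√5 ≈ 357.77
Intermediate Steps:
o = 4 (o = 8/2 = 8*(½) = 4)
w(I, X) = -8*I
F(U) = 5
b(E) = -32*√E (b(E) = (-8*4)*√E = -32*√E)
-5*b(F(c)) = -(-160)*√5 = 160*√5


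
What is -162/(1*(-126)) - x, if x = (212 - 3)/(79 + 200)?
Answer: 1048/1953 ≈ 0.53661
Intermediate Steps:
x = 209/279 ≈ 0.74910
-162/(1*(-126)) - x = -162/(1*(-126)) - 1*209/279 = -162/(-126) - 209/279 = -162*(-1/126) - 209/279 = 9/7 - 209/279 = 1048/1953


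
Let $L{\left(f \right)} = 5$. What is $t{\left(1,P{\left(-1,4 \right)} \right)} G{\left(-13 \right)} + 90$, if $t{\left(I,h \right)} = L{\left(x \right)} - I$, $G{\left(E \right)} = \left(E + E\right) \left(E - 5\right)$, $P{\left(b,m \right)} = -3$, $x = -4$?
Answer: $1962$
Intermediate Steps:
$G{\left(E \right)} = 2 E \left(-5 + E\right)$
$t{\left(I,h \right)} = 5 - I$
$t{\left(1,P{\left(-1,4 \right)} \right)} G{\left(-13 \right)} + 90 = \left(5 - 1\right) 2 \left(-13\right) \left(-5 - 13\right) + 90 = \left(5 - 1\right) 2 \left(-13\right) \left(-18\right) + 90 = 4 \cdot 468 + 90 = 1872 + 90 = 1962$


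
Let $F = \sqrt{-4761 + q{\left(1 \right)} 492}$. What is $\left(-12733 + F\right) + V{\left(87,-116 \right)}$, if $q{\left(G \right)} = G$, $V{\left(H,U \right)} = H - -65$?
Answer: $-12581 + i \sqrt{4269} \approx -12581.0 + 65.338 i$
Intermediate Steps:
$V{\left(H,U \right)} = 65 + H$ ($V{\left(H,U \right)} = H + 65 = 65 + H$)
$F = i \sqrt{4269}$ ($F = \sqrt{-4761 + 1 \cdot 492} = \sqrt{-4761 + 492} = \sqrt{-4269} = i \sqrt{4269} \approx 65.338 i$)
$\left(-12733 + F\right) + V{\left(87,-116 \right)} = \left(-12733 + i \sqrt{4269}\right) + \left(65 + 87\right) = \left(-12733 + i \sqrt{4269}\right) + 152 = -12581 + i \sqrt{4269}$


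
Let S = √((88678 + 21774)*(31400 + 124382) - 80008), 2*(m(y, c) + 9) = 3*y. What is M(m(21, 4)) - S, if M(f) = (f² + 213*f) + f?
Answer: 21285/4 - 4*√1075397091 ≈ -1.2585e+5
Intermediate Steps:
m(y, c) = -9 + 3*y/2 (m(y, c) = -9 + (3*y)/2 = -9 + 3*y/2)
M(f) = f² + 214*f
S = 4*√1075397091 (S = √(110452*155782 - 80008) = √(17206433464 - 80008) = √17206353456 = 4*√1075397091 ≈ 1.3117e+5)
M(m(21, 4)) - S = (-9 + (3/2)*21)*(214 + (-9 + (3/2)*21)) - 4*√1075397091 = (-9 + 63/2)*(214 + (-9 + 63/2)) - 4*√1075397091 = 45*(214 + 45/2)/2 - 4*√1075397091 = (45/2)*(473/2) - 4*√1075397091 = 21285/4 - 4*√1075397091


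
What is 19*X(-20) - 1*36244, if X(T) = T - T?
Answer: -36244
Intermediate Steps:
X(T) = 0
19*X(-20) - 1*36244 = 19*0 - 1*36244 = 0 - 36244 = -36244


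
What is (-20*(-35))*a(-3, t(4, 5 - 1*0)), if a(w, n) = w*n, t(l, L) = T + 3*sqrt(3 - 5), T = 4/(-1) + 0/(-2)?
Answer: 8400 - 6300*I*sqrt(2) ≈ 8400.0 - 8909.5*I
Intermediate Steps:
T = -4 (T = 4*(-1) + 0*(-1/2) = -4 + 0 = -4)
t(l, L) = -4 + 3*I*sqrt(2) (t(l, L) = -4 + 3*sqrt(3 - 5) = -4 + 3*sqrt(-2) = -4 + 3*(I*sqrt(2)) = -4 + 3*I*sqrt(2))
a(w, n) = n*w
(-20*(-35))*a(-3, t(4, 5 - 1*0)) = (-20*(-35))*((-4 + 3*I*sqrt(2))*(-3)) = 700*(12 - 9*I*sqrt(2)) = 8400 - 6300*I*sqrt(2)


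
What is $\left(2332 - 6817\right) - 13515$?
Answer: $-18000$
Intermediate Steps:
$\left(2332 - 6817\right) - 13515 = -4485 - 13515 = -18000$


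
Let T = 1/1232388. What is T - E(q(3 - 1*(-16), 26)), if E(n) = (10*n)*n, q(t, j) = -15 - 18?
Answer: -13420705319/1232388 ≈ -10890.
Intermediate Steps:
q(t, j) = -33
E(n) = 10*n**2
T = 1/1232388 ≈ 8.1143e-7
T - E(q(3 - 1*(-16), 26)) = 1/1232388 - 10*(-33)**2 = 1/1232388 - 10*1089 = 1/1232388 - 1*10890 = 1/1232388 - 10890 = -13420705319/1232388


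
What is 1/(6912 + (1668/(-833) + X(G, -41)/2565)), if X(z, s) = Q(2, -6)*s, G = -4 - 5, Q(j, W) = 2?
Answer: 2136645/14764143514 ≈ 0.00014472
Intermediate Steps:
G = -9
X(z, s) = 2*s
1/(6912 + (1668/(-833) + X(G, -41)/2565)) = 1/(6912 + (1668/(-833) + (2*(-41))/2565)) = 1/(6912 + (1668*(-1/833) - 82*1/2565)) = 1/(6912 + (-1668/833 - 82/2565)) = 1/(6912 - 4346726/2136645) = 1/(14764143514/2136645) = 2136645/14764143514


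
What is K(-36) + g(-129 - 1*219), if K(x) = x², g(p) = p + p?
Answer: 600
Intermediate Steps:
g(p) = 2*p
K(-36) + g(-129 - 1*219) = (-36)² + 2*(-129 - 1*219) = 1296 + 2*(-129 - 219) = 1296 + 2*(-348) = 1296 - 696 = 600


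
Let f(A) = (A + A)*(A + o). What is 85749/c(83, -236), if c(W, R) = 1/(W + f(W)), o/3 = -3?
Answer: 1060457883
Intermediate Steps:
o = -9 (o = 3*(-3) = -9)
f(A) = 2*A*(-9 + A) (f(A) = (A + A)*(A - 9) = (2*A)*(-9 + A) = 2*A*(-9 + A))
c(W, R) = 1/(W + 2*W*(-9 + W))
85749/c(83, -236) = 85749/((1/(83*(-17 + 2*83)))) = 85749/((1/(83*(-17 + 166)))) = 85749/(((1/83)/149)) = 85749/(((1/83)*(1/149))) = 85749/(1/12367) = 85749*12367 = 1060457883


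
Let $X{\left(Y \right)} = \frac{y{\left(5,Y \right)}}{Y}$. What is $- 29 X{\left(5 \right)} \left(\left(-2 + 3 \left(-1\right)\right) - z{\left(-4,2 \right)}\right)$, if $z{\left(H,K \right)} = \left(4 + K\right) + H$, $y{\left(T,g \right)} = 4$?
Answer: $\frac{812}{5} \approx 162.4$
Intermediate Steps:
$X{\left(Y \right)} = \frac{4}{Y}$
$z{\left(H,K \right)} = 4 + H + K$
$- 29 X{\left(5 \right)} \left(\left(-2 + 3 \left(-1\right)\right) - z{\left(-4,2 \right)}\right) = - 29 \cdot \frac{4}{5} \left(\left(-2 + 3 \left(-1\right)\right) - \left(4 - 4 + 2\right)\right) = - 29 \cdot 4 \cdot \frac{1}{5} \left(\left(-2 - 3\right) - 2\right) = \left(-29\right) \frac{4}{5} \left(-5 - 2\right) = \left(- \frac{116}{5}\right) \left(-7\right) = \frac{812}{5}$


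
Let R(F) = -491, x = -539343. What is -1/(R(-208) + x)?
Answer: 1/539834 ≈ 1.8524e-6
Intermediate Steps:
-1/(R(-208) + x) = -1/(-491 - 539343) = -1/(-539834) = -1*(-1/539834) = 1/539834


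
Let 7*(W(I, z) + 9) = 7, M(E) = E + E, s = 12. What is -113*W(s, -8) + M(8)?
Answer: 920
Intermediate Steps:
M(E) = 2*E
W(I, z) = -8 (W(I, z) = -9 + (⅐)*7 = -9 + 1 = -8)
-113*W(s, -8) + M(8) = -113*(-8) + 2*8 = 904 + 16 = 920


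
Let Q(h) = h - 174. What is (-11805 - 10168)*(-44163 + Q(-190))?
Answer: 978391771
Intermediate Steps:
Q(h) = -174 + h
(-11805 - 10168)*(-44163 + Q(-190)) = (-11805 - 10168)*(-44163 + (-174 - 190)) = -21973*(-44163 - 364) = -21973*(-44527) = 978391771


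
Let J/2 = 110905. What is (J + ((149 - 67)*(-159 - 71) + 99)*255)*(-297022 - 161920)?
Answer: 2093805844790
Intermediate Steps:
J = 221810 (J = 2*110905 = 221810)
(J + ((149 - 67)*(-159 - 71) + 99)*255)*(-297022 - 161920) = (221810 + ((149 - 67)*(-159 - 71) + 99)*255)*(-297022 - 161920) = (221810 + (82*(-230) + 99)*255)*(-458942) = (221810 + (-18860 + 99)*255)*(-458942) = (221810 - 18761*255)*(-458942) = (221810 - 4784055)*(-458942) = -4562245*(-458942) = 2093805844790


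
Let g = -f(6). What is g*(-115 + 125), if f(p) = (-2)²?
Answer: -40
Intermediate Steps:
f(p) = 4
g = -4 (g = -1*4 = -4)
g*(-115 + 125) = -4*(-115 + 125) = -4*10 = -40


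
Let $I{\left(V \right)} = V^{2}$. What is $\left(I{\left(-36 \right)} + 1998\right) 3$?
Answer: $9882$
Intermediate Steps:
$\left(I{\left(-36 \right)} + 1998\right) 3 = \left(\left(-36\right)^{2} + 1998\right) 3 = \left(1296 + 1998\right) 3 = 3294 \cdot 3 = 9882$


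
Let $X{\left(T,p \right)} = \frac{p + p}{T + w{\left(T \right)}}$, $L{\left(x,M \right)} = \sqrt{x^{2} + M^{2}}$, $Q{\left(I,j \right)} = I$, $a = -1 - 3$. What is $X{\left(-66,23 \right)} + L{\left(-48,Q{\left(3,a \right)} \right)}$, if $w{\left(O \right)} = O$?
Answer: $- \frac{23}{66} + 3 \sqrt{257} \approx 47.745$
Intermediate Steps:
$a = -4$ ($a = -1 - 3 = -4$)
$L{\left(x,M \right)} = \sqrt{M^{2} + x^{2}}$
$X{\left(T,p \right)} = \frac{p}{T}$ ($X{\left(T,p \right)} = \frac{p + p}{T + T} = \frac{2 p}{2 T} = 2 p \frac{1}{2 T} = \frac{p}{T}$)
$X{\left(-66,23 \right)} + L{\left(-48,Q{\left(3,a \right)} \right)} = \frac{23}{-66} + \sqrt{3^{2} + \left(-48\right)^{2}} = 23 \left(- \frac{1}{66}\right) + \sqrt{9 + 2304} = - \frac{23}{66} + \sqrt{2313} = - \frac{23}{66} + 3 \sqrt{257}$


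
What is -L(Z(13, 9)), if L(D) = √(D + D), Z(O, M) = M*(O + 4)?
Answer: -3*√34 ≈ -17.493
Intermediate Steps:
Z(O, M) = M*(4 + O)
L(D) = √2*√D (L(D) = √(2*D) = √2*√D)
-L(Z(13, 9)) = -√2*√(9*(4 + 13)) = -√2*√(9*17) = -√2*√153 = -√2*3*√17 = -3*√34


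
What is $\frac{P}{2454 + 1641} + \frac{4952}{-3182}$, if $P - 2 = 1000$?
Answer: $- \frac{2848346}{2171715} \approx -1.3116$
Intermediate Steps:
$P = 1002$ ($P = 2 + 1000 = 1002$)
$\frac{P}{2454 + 1641} + \frac{4952}{-3182} = \frac{1002}{2454 + 1641} + \frac{4952}{-3182} = \frac{1002}{4095} + 4952 \left(- \frac{1}{3182}\right) = 1002 \cdot \frac{1}{4095} - \frac{2476}{1591} = \frac{334}{1365} - \frac{2476}{1591} = - \frac{2848346}{2171715}$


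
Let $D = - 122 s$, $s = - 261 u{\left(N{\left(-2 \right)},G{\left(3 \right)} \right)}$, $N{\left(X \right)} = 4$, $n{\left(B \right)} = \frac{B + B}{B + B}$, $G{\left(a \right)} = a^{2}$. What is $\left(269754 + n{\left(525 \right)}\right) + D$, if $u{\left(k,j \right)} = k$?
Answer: $397123$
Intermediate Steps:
$n{\left(B \right)} = 1$ ($n{\left(B \right)} = \frac{2 B}{2 B} = 2 B \frac{1}{2 B} = 1$)
$s = -1044$ ($s = \left(-261\right) 4 = -1044$)
$D = 127368$ ($D = \left(-122\right) \left(-1044\right) = 127368$)
$\left(269754 + n{\left(525 \right)}\right) + D = \left(269754 + 1\right) + 127368 = 269755 + 127368 = 397123$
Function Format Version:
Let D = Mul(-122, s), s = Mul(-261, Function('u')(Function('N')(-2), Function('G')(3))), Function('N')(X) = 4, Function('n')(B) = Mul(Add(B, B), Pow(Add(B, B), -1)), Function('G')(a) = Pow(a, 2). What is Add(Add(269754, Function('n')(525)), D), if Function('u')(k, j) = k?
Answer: 397123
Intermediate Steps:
Function('n')(B) = 1 (Function('n')(B) = Mul(Mul(2, B), Pow(Mul(2, B), -1)) = Mul(Mul(2, B), Mul(Rational(1, 2), Pow(B, -1))) = 1)
s = -1044 (s = Mul(-261, 4) = -1044)
D = 127368 (D = Mul(-122, -1044) = 127368)
Add(Add(269754, Function('n')(525)), D) = Add(Add(269754, 1), 127368) = Add(269755, 127368) = 397123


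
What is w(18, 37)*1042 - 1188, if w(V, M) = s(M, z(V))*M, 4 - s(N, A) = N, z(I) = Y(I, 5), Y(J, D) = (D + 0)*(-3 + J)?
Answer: -1273470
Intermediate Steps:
Y(J, D) = D*(-3 + J)
z(I) = -15 + 5*I (z(I) = 5*(-3 + I) = -15 + 5*I)
s(N, A) = 4 - N
w(V, M) = M*(4 - M) (w(V, M) = (4 - M)*M = M*(4 - M))
w(18, 37)*1042 - 1188 = (37*(4 - 1*37))*1042 - 1188 = (37*(4 - 37))*1042 - 1188 = (37*(-33))*1042 - 1188 = -1221*1042 - 1188 = -1272282 - 1188 = -1273470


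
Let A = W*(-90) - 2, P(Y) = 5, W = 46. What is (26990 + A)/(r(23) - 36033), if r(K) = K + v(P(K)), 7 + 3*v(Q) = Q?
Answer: -1071/1688 ≈ -0.63448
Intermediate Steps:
v(Q) = -7/3 + Q/3
A = -4142 (A = 46*(-90) - 2 = -4140 - 2 = -4142)
r(K) = -⅔ + K (r(K) = K + (-7/3 + (⅓)*5) = K + (-7/3 + 5/3) = K - ⅔ = -⅔ + K)
(26990 + A)/(r(23) - 36033) = (26990 - 4142)/((-⅔ + 23) - 36033) = 22848/(67/3 - 36033) = 22848/(-108032/3) = 22848*(-3/108032) = -1071/1688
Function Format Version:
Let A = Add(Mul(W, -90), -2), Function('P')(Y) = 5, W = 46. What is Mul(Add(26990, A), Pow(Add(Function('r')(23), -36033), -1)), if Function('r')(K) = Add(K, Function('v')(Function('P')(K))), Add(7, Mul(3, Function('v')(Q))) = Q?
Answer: Rational(-1071, 1688) ≈ -0.63448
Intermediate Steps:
Function('v')(Q) = Add(Rational(-7, 3), Mul(Rational(1, 3), Q))
A = -4142 (A = Add(Mul(46, -90), -2) = Add(-4140, -2) = -4142)
Function('r')(K) = Add(Rational(-2, 3), K) (Function('r')(K) = Add(K, Add(Rational(-7, 3), Mul(Rational(1, 3), 5))) = Add(K, Add(Rational(-7, 3), Rational(5, 3))) = Add(K, Rational(-2, 3)) = Add(Rational(-2, 3), K))
Mul(Add(26990, A), Pow(Add(Function('r')(23), -36033), -1)) = Mul(Add(26990, -4142), Pow(Add(Add(Rational(-2, 3), 23), -36033), -1)) = Mul(22848, Pow(Add(Rational(67, 3), -36033), -1)) = Mul(22848, Pow(Rational(-108032, 3), -1)) = Mul(22848, Rational(-3, 108032)) = Rational(-1071, 1688)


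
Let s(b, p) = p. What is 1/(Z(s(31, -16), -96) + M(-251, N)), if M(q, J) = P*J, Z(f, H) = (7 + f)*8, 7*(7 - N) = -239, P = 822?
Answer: 7/236232 ≈ 2.9632e-5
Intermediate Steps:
N = 288/7 (N = 7 - ⅐*(-239) = 7 + 239/7 = 288/7 ≈ 41.143)
Z(f, H) = 56 + 8*f
M(q, J) = 822*J
1/(Z(s(31, -16), -96) + M(-251, N)) = 1/((56 + 8*(-16)) + 822*(288/7)) = 1/((56 - 128) + 236736/7) = 1/(-72 + 236736/7) = 1/(236232/7) = 7/236232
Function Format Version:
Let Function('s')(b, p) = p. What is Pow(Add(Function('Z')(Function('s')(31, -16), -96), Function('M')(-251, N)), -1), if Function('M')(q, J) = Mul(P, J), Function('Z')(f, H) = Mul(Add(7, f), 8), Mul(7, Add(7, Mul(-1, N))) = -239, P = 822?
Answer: Rational(7, 236232) ≈ 2.9632e-5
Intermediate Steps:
N = Rational(288, 7) (N = Add(7, Mul(Rational(-1, 7), -239)) = Add(7, Rational(239, 7)) = Rational(288, 7) ≈ 41.143)
Function('Z')(f, H) = Add(56, Mul(8, f))
Function('M')(q, J) = Mul(822, J)
Pow(Add(Function('Z')(Function('s')(31, -16), -96), Function('M')(-251, N)), -1) = Pow(Add(Add(56, Mul(8, -16)), Mul(822, Rational(288, 7))), -1) = Pow(Add(Add(56, -128), Rational(236736, 7)), -1) = Pow(Add(-72, Rational(236736, 7)), -1) = Pow(Rational(236232, 7), -1) = Rational(7, 236232)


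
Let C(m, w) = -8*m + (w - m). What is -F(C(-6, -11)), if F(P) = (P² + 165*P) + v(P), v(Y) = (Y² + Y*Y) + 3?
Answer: -12645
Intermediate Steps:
v(Y) = 3 + 2*Y² (v(Y) = (Y² + Y²) + 3 = 2*Y² + 3 = 3 + 2*Y²)
C(m, w) = w - 9*m
F(P) = 3 + 3*P² + 165*P (F(P) = (P² + 165*P) + (3 + 2*P²) = 3 + 3*P² + 165*P)
-F(C(-6, -11)) = -(3 + 3*(-11 - 9*(-6))² + 165*(-11 - 9*(-6))) = -(3 + 3*(-11 + 54)² + 165*(-11 + 54)) = -(3 + 3*43² + 165*43) = -(3 + 3*1849 + 7095) = -(3 + 5547 + 7095) = -1*12645 = -12645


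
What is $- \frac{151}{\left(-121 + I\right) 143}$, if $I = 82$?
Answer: $\frac{151}{5577} \approx 0.027075$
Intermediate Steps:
$- \frac{151}{\left(-121 + I\right) 143} = - \frac{151}{\left(-121 + 82\right) 143} = - \frac{151}{\left(-39\right) 143} = - \frac{151}{-5577} = \left(-151\right) \left(- \frac{1}{5577}\right) = \frac{151}{5577}$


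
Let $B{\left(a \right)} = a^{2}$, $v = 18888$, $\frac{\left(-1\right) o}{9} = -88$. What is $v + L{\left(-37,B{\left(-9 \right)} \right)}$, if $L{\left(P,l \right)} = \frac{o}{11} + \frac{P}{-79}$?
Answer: $\frac{1497877}{79} \approx 18960.0$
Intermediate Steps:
$o = 792$ ($o = \left(-9\right) \left(-88\right) = 792$)
$L{\left(P,l \right)} = 72 - \frac{P}{79}$ ($L{\left(P,l \right)} = \frac{792}{11} + \frac{P}{-79} = 792 \cdot \frac{1}{11} + P \left(- \frac{1}{79}\right) = 72 - \frac{P}{79}$)
$v + L{\left(-37,B{\left(-9 \right)} \right)} = 18888 + \left(72 - - \frac{37}{79}\right) = 18888 + \left(72 + \frac{37}{79}\right) = 18888 + \frac{5725}{79} = \frac{1497877}{79}$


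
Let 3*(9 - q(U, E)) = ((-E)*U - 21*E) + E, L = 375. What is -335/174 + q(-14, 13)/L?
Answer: -7969/4350 ≈ -1.8320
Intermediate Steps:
q(U, E) = 9 + 20*E/3 + E*U/3 (q(U, E) = 9 - (((-E)*U - 21*E) + E)/3 = 9 - ((-E*U - 21*E) + E)/3 = 9 - ((-21*E - E*U) + E)/3 = 9 - (-20*E - E*U)/3 = 9 + (20*E/3 + E*U/3) = 9 + 20*E/3 + E*U/3)
-335/174 + q(-14, 13)/L = -335/174 + (9 + (20/3)*13 + (1/3)*13*(-14))/375 = -335*1/174 + (9 + 260/3 - 182/3)*(1/375) = -335/174 + 35*(1/375) = -335/174 + 7/75 = -7969/4350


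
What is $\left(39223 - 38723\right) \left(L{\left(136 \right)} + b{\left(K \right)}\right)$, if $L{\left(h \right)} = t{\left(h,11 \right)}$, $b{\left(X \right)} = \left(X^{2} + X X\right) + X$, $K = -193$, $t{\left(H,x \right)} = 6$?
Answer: $37155500$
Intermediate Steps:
$b{\left(X \right)} = X + 2 X^{2}$ ($b{\left(X \right)} = \left(X^{2} + X^{2}\right) + X = 2 X^{2} + X = X + 2 X^{2}$)
$L{\left(h \right)} = 6$
$\left(39223 - 38723\right) \left(L{\left(136 \right)} + b{\left(K \right)}\right) = \left(39223 - 38723\right) \left(6 - 193 \left(1 + 2 \left(-193\right)\right)\right) = 500 \left(6 - 193 \left(1 - 386\right)\right) = 500 \left(6 - -74305\right) = 500 \left(6 + 74305\right) = 500 \cdot 74311 = 37155500$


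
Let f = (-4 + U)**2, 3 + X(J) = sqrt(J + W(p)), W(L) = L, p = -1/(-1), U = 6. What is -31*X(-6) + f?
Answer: 97 - 31*I*sqrt(5) ≈ 97.0 - 69.318*I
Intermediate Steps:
p = 1 (p = -1*(-1) = 1)
X(J) = -3 + sqrt(1 + J) (X(J) = -3 + sqrt(J + 1) = -3 + sqrt(1 + J))
f = 4 (f = (-4 + 6)**2 = 2**2 = 4)
-31*X(-6) + f = -31*(-3 + sqrt(1 - 6)) + 4 = -31*(-3 + sqrt(-5)) + 4 = -31*(-3 + I*sqrt(5)) + 4 = (93 - 31*I*sqrt(5)) + 4 = 97 - 31*I*sqrt(5)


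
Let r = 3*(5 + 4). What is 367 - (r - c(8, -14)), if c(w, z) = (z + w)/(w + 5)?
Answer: 4414/13 ≈ 339.54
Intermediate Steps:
c(w, z) = (w + z)/(5 + w)
r = 27 (r = 3*9 = 27)
367 - (r - c(8, -14)) = 367 - (27 - (8 - 14)/(5 + 8)) = 367 - (27 - (-6)/13) = 367 - (27 - 1*(-6/13)) = 367 - (27 + 6/13) = 367 - 1*357/13 = 367 - 357/13 = 4414/13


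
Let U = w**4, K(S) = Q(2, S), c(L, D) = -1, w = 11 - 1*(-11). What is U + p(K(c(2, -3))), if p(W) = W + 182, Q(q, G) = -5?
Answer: 234433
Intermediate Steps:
w = 22 (w = 11 + 11 = 22)
K(S) = -5
p(W) = 182 + W
U = 234256 (U = 22**4 = 234256)
U + p(K(c(2, -3))) = 234256 + (182 - 5) = 234256 + 177 = 234433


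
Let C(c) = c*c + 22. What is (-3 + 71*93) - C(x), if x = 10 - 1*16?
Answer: 6542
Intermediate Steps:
x = -6 (x = 10 - 16 = -6)
C(c) = 22 + c**2 (C(c) = c**2 + 22 = 22 + c**2)
(-3 + 71*93) - C(x) = (-3 + 71*93) - (22 + (-6)**2) = (-3 + 6603) - (22 + 36) = 6600 - 1*58 = 6600 - 58 = 6542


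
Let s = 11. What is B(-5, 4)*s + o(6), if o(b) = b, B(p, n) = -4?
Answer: -38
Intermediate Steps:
B(-5, 4)*s + o(6) = -4*11 + 6 = -44 + 6 = -38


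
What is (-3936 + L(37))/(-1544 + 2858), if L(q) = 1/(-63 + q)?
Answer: -102337/34164 ≈ -2.9955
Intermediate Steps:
(-3936 + L(37))/(-1544 + 2858) = (-3936 + 1/(-63 + 37))/(-1544 + 2858) = (-3936 + 1/(-26))/1314 = (-3936 - 1/26)*(1/1314) = -102337/26*1/1314 = -102337/34164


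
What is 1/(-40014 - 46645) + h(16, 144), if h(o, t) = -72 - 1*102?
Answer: -15078667/86659 ≈ -174.00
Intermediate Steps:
h(o, t) = -174 (h(o, t) = -72 - 102 = -174)
1/(-40014 - 46645) + h(16, 144) = 1/(-40014 - 46645) - 174 = 1/(-86659) - 174 = -1/86659 - 174 = -15078667/86659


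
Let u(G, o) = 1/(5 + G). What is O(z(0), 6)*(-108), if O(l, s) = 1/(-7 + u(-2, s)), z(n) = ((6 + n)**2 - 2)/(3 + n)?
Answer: 81/5 ≈ 16.200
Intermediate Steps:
z(n) = (-2 + (6 + n)**2)/(3 + n)
O(l, s) = -3/20 (O(l, s) = 1/(-7 + 1/(5 - 2)) = 1/(-7 + 1/3) = 1/(-20/3) = -3/20)
O(z(0), 6)*(-108) = -3/20*(-108) = 81/5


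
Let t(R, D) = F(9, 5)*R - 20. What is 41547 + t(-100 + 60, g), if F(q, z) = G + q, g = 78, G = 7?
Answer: 40887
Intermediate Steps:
F(q, z) = 7 + q
t(R, D) = -20 + 16*R (t(R, D) = (7 + 9)*R - 20 = 16*R - 20 = -20 + 16*R)
41547 + t(-100 + 60, g) = 41547 + (-20 + 16*(-100 + 60)) = 41547 + (-20 + 16*(-40)) = 41547 + (-20 - 640) = 41547 - 660 = 40887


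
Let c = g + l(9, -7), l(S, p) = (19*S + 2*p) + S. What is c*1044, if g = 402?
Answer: 592992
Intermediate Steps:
l(S, p) = 2*p + 20*S (l(S, p) = (2*p + 19*S) + S = 2*p + 20*S)
c = 568 (c = 402 + (2*(-7) + 20*9) = 402 + (-14 + 180) = 402 + 166 = 568)
c*1044 = 568*1044 = 592992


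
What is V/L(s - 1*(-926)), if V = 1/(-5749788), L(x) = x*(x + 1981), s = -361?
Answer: -1/8271012540120 ≈ -1.2090e-13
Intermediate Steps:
L(x) = x*(1981 + x)
V = -1/5749788 ≈ -1.7392e-7
V/L(s - 1*(-926)) = -1/((-361 - 1*(-926))*(1981 + (-361 - 1*(-926))))/5749788 = -1/((-361 + 926)*(1981 + (-361 + 926)))/5749788 = -1/(565*(1981 + 565))/5749788 = -1/(5749788*(565*2546)) = -1/5749788/1438490 = -1/5749788*1/1438490 = -1/8271012540120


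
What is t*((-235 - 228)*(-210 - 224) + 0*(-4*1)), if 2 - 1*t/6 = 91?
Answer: -107303028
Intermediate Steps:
t = -534 (t = 12 - 6*91 = 12 - 546 = -534)
t*((-235 - 228)*(-210 - 224) + 0*(-4*1)) = -534*((-235 - 228)*(-210 - 224) + 0*(-4*1)) = -534*(-463*(-434) + 0*(-4)) = -534*(200942 + 0) = -534*200942 = -107303028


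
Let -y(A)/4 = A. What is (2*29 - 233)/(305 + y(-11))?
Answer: -175/349 ≈ -0.50143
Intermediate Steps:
y(A) = -4*A
(2*29 - 233)/(305 + y(-11)) = (2*29 - 233)/(305 - 4*(-11)) = (58 - 233)/(305 + 44) = -175/349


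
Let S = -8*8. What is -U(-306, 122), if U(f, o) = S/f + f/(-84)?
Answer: -8251/2142 ≈ -3.8520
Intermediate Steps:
S = -64
U(f, o) = -64/f - f/84 (U(f, o) = -64/f + f/(-84) = -64/f + f*(-1/84) = -64/f - f/84)
-U(-306, 122) = -(-64/(-306) - 1/84*(-306)) = -(-64*(-1/306) + 51/14) = -(32/153 + 51/14) = -1*8251/2142 = -8251/2142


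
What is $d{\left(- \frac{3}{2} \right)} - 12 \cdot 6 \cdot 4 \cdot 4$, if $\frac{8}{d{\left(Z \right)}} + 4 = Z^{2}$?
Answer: $- \frac{8096}{7} \approx -1156.6$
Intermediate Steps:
$d{\left(Z \right)} = \frac{8}{-4 + Z^{2}}$
$d{\left(- \frac{3}{2} \right)} - 12 \cdot 6 \cdot 4 \cdot 4 = \frac{8}{-4 + \left(- \frac{3}{2}\right)^{2}} - 12 \cdot 6 \cdot 4 \cdot 4 = \frac{8}{-4 + \left(\left(-3\right) \frac{1}{2}\right)^{2}} - 12 \cdot 24 \cdot 4 = \frac{8}{-4 + \left(- \frac{3}{2}\right)^{2}} - 1152 = \frac{8}{-4 + \frac{9}{4}} - 1152 = \frac{8}{- \frac{7}{4}} - 1152 = 8 \left(- \frac{4}{7}\right) - 1152 = - \frac{32}{7} - 1152 = - \frac{8096}{7}$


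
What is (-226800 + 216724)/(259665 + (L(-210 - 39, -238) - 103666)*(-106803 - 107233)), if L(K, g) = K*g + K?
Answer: -10076/9557609173 ≈ -1.0542e-6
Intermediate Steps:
L(K, g) = K + K*g
(-226800 + 216724)/(259665 + (L(-210 - 39, -238) - 103666)*(-106803 - 107233)) = (-226800 + 216724)/(259665 + ((-210 - 39)*(1 - 238) - 103666)*(-106803 - 107233)) = -10076/(259665 + (-249*(-237) - 103666)*(-214036)) = -10076/(259665 + (59013 - 103666)*(-214036)) = -10076/(259665 - 44653*(-214036)) = -10076/(259665 + 9557349508) = -10076/9557609173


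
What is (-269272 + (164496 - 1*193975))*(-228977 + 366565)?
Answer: -41104552588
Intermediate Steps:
(-269272 + (164496 - 1*193975))*(-228977 + 366565) = (-269272 + (164496 - 193975))*137588 = (-269272 - 29479)*137588 = -298751*137588 = -41104552588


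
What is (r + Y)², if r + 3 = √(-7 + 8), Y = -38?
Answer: 1600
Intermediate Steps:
r = -2 (r = -3 + √(-7 + 8) = -3 + √1 = -3 + 1 = -2)
(r + Y)² = (-2 - 38)² = (-40)² = 1600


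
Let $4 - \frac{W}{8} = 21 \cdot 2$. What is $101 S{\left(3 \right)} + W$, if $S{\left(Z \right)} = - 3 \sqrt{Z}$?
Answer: $-304 - 303 \sqrt{3} \approx -828.81$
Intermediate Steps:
$W = -304$ ($W = 32 - 8 \cdot 21 \cdot 2 = 32 - 336 = -304$)
$101 S{\left(3 \right)} + W = 101 \left(- 3 \sqrt{3}\right) - 304 = - 303 \sqrt{3} - 304 = -304 - 303 \sqrt{3}$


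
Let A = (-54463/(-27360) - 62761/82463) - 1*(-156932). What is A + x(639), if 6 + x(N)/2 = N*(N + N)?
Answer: 4039038983528129/2256187680 ≈ 1.7902e+6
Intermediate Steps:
x(N) = -12 + 4*N² (x(N) = -12 + 2*(N*(N + N)) = -12 + 2*(N*(2*N)) = -12 + 2*(2*N²) = -12 + 4*N²)
A = 354070819039169/2256187680 (A = (-54463*(-1/27360) - 62761*1/82463) + 156932 = (54463/27360 - 62761/82463) + 156932 = 2774041409/2256187680 + 156932 = 354070819039169/2256187680 ≈ 1.5693e+5)
A + x(639) = 354070819039169/2256187680 + (-12 + 4*639²) = 354070819039169/2256187680 + (-12 + 4*408321) = 354070819039169/2256187680 + (-12 + 1633284) = 354070819039169/2256187680 + 1633272 = 4039038983528129/2256187680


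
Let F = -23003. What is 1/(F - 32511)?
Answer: -1/55514 ≈ -1.8013e-5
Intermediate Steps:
1/(F - 32511) = 1/(-23003 - 32511) = 1/(-55514) = -1/55514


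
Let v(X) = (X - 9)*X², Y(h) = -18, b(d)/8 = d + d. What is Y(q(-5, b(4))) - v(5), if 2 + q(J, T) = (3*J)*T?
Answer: 82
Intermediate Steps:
b(d) = 16*d (b(d) = 8*(d + d) = 8*(2*d) = 16*d)
q(J, T) = -2 + 3*J*T (q(J, T) = -2 + (3*J)*T = -2 + 3*J*T)
v(X) = X²*(-9 + X) (v(X) = (-9 + X)*X² = X²*(-9 + X))
Y(q(-5, b(4))) - v(5) = -18 - 5²*(-9 + 5) = -18 - 25*(-4) = -18 - 1*(-100) = -18 + 100 = 82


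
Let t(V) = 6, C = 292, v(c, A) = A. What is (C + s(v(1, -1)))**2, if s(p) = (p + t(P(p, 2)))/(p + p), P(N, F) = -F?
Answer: 335241/4 ≈ 83810.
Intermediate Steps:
s(p) = (6 + p)/(2*p) (s(p) = (p + 6)/(p + p) = (6 + p)/((2*p)) = (6 + p)*(1/(2*p)) = (6 + p)/(2*p))
(C + s(v(1, -1)))**2 = (292 + (1/2)*(6 - 1)/(-1))**2 = (292 + (1/2)*(-1)*5)**2 = (292 - 5/2)**2 = (579/2)**2 = 335241/4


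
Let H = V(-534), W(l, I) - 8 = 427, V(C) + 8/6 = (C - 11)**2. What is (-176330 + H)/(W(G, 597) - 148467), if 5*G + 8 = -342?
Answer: -362081/444096 ≈ -0.81532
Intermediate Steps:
G = -70 (G = -8/5 + (1/5)*(-342) = -8/5 - 342/5 = -70)
V(C) = -4/3 + (-11 + C)**2 (V(C) = -4/3 + (C - 11)**2 = -4/3 + (-11 + C)**2)
W(l, I) = 435 (W(l, I) = 8 + 427 = 435)
H = 891071/3 (H = -4/3 + (-11 - 534)**2 = -4/3 + (-545)**2 = -4/3 + 297025 = 891071/3 ≈ 2.9702e+5)
(-176330 + H)/(W(G, 597) - 148467) = (-176330 + 891071/3)/(435 - 148467) = (362081/3)/(-148032) = (362081/3)*(-1/148032) = -362081/444096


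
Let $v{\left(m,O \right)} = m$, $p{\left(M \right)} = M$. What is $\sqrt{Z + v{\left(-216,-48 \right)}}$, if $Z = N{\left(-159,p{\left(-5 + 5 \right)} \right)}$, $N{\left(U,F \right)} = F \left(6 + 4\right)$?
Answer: $6 i \sqrt{6} \approx 14.697 i$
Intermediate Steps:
$N{\left(U,F \right)} = 10 F$ ($N{\left(U,F \right)} = F 10 = 10 F$)
$Z = 0$ ($Z = 10 \left(-5 + 5\right) = 10 \cdot 0 = 0$)
$\sqrt{Z + v{\left(-216,-48 \right)}} = \sqrt{0 - 216} = \sqrt{-216} = 6 i \sqrt{6}$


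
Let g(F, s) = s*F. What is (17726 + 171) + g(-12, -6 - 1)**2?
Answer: 24953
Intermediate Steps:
g(F, s) = F*s
(17726 + 171) + g(-12, -6 - 1)**2 = (17726 + 171) + (-12*(-6 - 1))**2 = 17897 + (-12*(-7))**2 = 17897 + 84**2 = 17897 + 7056 = 24953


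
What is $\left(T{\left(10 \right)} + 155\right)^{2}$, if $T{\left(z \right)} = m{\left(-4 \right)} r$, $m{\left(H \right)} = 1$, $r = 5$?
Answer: $25600$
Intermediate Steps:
$T{\left(z \right)} = 5$ ($T{\left(z \right)} = 1 \cdot 5 = 5$)
$\left(T{\left(10 \right)} + 155\right)^{2} = \left(5 + 155\right)^{2} = 160^{2} = 25600$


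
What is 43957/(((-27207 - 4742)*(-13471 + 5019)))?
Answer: 43957/270032948 ≈ 0.00016278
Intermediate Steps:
43957/(((-27207 - 4742)*(-13471 + 5019))) = 43957/((-31949*(-8452))) = 43957/270032948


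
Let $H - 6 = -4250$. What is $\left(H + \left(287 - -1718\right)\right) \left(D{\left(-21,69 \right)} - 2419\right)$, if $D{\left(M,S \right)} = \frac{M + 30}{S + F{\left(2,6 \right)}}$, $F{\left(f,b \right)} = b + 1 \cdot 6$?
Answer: $\frac{48743030}{9} \approx 5.4159 \cdot 10^{6}$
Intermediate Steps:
$H = -4244$ ($H = 6 - 4250 = -4244$)
$F{\left(f,b \right)} = 6 + b$ ($F{\left(f,b \right)} = b + 6 = 6 + b$)
$D{\left(M,S \right)} = \frac{30 + M}{12 + S}$ ($D{\left(M,S \right)} = \frac{M + 30}{S + \left(6 + 6\right)} = \frac{30 + M}{S + 12} = \frac{30 + M}{12 + S}$)
$\left(H + \left(287 - -1718\right)\right) \left(D{\left(-21,69 \right)} - 2419\right) = \left(-4244 + \left(287 - -1718\right)\right) \left(\frac{30 - 21}{12 + 69} - 2419\right) = \left(-4244 + \left(287 + 1718\right)\right) \left(\frac{1}{81} \cdot 9 - 2419\right) = \left(-4244 + 2005\right) \left(\frac{1}{81} \cdot 9 - 2419\right) = - 2239 \left(\frac{1}{9} - 2419\right) = \left(-2239\right) \left(- \frac{21770}{9}\right) = \frac{48743030}{9}$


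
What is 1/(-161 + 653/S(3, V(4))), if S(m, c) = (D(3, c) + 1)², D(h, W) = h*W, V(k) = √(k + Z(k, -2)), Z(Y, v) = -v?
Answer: -69389/10278978 + 653*√6/10278978 ≈ -0.0065950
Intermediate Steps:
V(k) = √(2 + k) (V(k) = √(k - 1*(-2)) = √(k + 2) = √(2 + k))
D(h, W) = W*h
S(m, c) = (1 + 3*c)² (S(m, c) = (c*3 + 1)² = (3*c + 1)² = (1 + 3*c)²)
1/(-161 + 653/S(3, V(4))) = 1/(-161 + 653/((1 + 3*√(2 + 4))²)) = 1/(-161 + 653/((1 + 3*√6)²)) = 1/(-161 + 653/(1 + 3*√6)²)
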